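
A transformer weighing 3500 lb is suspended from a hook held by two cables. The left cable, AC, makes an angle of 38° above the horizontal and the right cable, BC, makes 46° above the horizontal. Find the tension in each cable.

ΣF_x = 0: −T_AC·cos38° + T_BC·cos46° = 0 → T_BC = 1.13439·T_AC.
ΣF_y = 0: T_AC·sin38° + T_BC·sin46° = 3500.
Substitute: T_AC·(0.615661 + 1.13439·0.71934) = 3500 → T_AC = 2444.69 ≈ 2445 lb.
Then T_BC = 1.13439 × 2444.69 = 2773 lb.

T_AC = 2445 lb, T_BC = 2773 lb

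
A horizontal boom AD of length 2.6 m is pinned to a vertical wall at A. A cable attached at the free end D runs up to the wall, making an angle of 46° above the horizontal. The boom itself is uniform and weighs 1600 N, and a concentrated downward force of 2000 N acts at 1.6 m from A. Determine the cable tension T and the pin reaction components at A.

T = 2823 N, A_x = 1961 N, A_y = 1569 N

ΣM about A: T·sin46°·2.6 − 1600·1.3 − 2000·1.6 = 0 → T = 5280/(2.6·0.71934) = 2823.1 ≈ 2823 N.
ΣF_x = 0: A_x − T·cos46° = 0 → A_x = 2823.1 × 0.694658 = 1961 N.
ΣF_y = 0: A_y + T·sin46° − 1600 − 2000 = 0 → A_y = 3600 − 2823.1 × 0.71934 = 1569 N.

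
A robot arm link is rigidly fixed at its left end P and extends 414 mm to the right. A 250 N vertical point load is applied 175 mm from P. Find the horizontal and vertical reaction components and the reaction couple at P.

P_x = 0, P_y = 250.0 N, M_P = 43750 N·mm

ΣF_x = 0: P_x = 0.
ΣF_y = 0: P_y − 250 = 0 → P_y = 250.0 N.
ΣM about P: M_P − 250·175 = 0 → M_P = 43750 N·mm.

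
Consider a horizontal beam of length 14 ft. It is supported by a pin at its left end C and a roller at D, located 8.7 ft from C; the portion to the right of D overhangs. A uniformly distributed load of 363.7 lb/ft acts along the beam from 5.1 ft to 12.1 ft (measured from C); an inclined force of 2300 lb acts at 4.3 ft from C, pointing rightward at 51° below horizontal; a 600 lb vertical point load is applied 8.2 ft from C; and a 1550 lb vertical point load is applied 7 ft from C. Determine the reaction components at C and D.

Resultant of the distributed load: 363.7 × 7 = 2545.9 lb at 8.6 ft from C.
ΣM about C: D_y·8.7 − (363.7·7)·8.6 − 2300·sin51°·4.3 − 600·8.2 − 1550·7 = 0 → D_y = 45350.7/8.7 = 5212.72 ≈ 5213 lb.
ΣF_y = 0: C_y + 5212.72 − 363.7·7 − 2300·sin51° − 600 − 1550 = 0 → C_y = 1271 lb.
ΣF_x = 0: C_x + 2300·cos51° = 0 → C_x = -1447 lb.

C_x = -1447 lb, C_y = 1271 lb, D_y = 5213 lb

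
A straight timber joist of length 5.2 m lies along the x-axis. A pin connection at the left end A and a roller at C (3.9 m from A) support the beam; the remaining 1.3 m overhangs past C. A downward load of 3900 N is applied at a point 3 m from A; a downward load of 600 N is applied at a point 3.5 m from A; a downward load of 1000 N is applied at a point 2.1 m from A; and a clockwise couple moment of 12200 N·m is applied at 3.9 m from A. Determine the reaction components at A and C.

A_x = 0, A_y = -1705 N, C_y = 7205 N

ΣM about A: C_y·3.9 − 3900·3 − 600·3.5 − 1000·2.1 − 12200 = 0 → C_y = 28100/3.9 = 7205.13 ≈ 7205 N.
ΣF_y = 0: A_y + 7205.13 − 3900 − 600 − 1000 = 0 → A_y = -1705 N.
ΣF_x = 0: no horizontal applied forces, so A_x = 0.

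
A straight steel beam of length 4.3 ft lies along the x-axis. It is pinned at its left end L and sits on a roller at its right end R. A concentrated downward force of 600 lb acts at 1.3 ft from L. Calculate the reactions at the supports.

Taking moments about L: R_y·4.3 − 600·1.3 = 0 → R_y = 780/4.3 = 181.395 ≈ 181.4 lb.
ΣF_y = 0: L_y + 181.395 − 600 = 0 → L_y = 418.6 lb.
ΣF_x = 0: no horizontal applied forces, so L_x = 0.

L_x = 0, L_y = 418.6 lb, R_y = 181.4 lb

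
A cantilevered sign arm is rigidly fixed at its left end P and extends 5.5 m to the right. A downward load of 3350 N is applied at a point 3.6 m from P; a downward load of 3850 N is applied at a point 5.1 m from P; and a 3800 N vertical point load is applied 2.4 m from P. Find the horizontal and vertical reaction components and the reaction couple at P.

ΣF_x = 0: P_x = 0.
ΣF_y = 0: P_y − 3350 − 3850 − 3800 = 0 → P_y = 11000 N.
ΣM about P: M_P − 3350·3.6 − 3850·5.1 − 3800·2.4 = 0 → M_P = 40820 N·m.

P_x = 0, P_y = 11000 N, M_P = 40820 N·m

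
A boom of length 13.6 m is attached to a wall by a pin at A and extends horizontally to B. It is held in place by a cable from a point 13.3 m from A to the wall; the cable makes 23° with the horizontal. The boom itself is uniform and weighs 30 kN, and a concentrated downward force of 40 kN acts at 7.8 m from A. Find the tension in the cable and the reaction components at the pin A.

T = 99.29 kN, A_x = 91.40 kN, A_y = 31.20 kN

ΣM about A: T·sin23°·13.3 − 30·6.8 − 40·7.8 = 0 → T = 516/(13.3·0.390731) = 99.2934 ≈ 99.29 kN.
ΣF_x = 0: A_x − T·cos23° = 0 → A_x = 99.2934 × 0.920505 = 91.40 kN.
ΣF_y = 0: A_y + T·sin23° − 30 − 40 = 0 → A_y = 70 − 99.2934 × 0.390731 = 31.20 kN.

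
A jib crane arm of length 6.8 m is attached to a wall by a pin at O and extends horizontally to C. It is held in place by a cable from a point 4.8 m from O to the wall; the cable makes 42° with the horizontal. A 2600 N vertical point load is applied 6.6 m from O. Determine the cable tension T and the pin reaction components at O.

ΣM about O: T·sin42°·4.8 − 2600·6.6 = 0 → T = 17160/(4.8·0.669131) = 5342.75 ≈ 5343 N.
ΣF_x = 0: O_x − T·cos42° = 0 → O_x = 5342.75 × 0.743145 = 3970 N.
ΣF_y = 0: O_y + T·sin42° − 2600 = 0 → O_y = 2600 − 5342.75 × 0.669131 = -975.0 N.

T = 5343 N, O_x = 3970 N, O_y = -975.0 N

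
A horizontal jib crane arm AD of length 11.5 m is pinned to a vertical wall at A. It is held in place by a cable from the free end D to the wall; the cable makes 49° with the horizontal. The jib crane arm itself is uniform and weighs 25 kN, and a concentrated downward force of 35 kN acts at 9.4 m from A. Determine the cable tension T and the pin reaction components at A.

ΣM about A: T·sin49°·11.5 − 25·5.75 − 35·9.4 = 0 → T = 472.75/(11.5·0.75471) = 54.4695 ≈ 54.47 kN.
ΣF_x = 0: A_x − T·cos49° = 0 → A_x = 54.4695 × 0.656059 = 35.74 kN.
ΣF_y = 0: A_y + T·sin49° − 25 − 35 = 0 → A_y = 60 − 54.4695 × 0.75471 = 18.89 kN.

T = 54.47 kN, A_x = 35.74 kN, A_y = 18.89 kN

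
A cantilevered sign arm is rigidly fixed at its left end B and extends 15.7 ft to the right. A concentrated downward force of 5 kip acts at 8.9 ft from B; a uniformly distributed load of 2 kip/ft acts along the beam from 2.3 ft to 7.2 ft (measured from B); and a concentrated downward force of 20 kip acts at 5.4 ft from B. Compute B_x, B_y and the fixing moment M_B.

B_x = 0, B_y = 34.80 kip, M_B = 199.1 kip·ft

Resultant of the distributed load: 2 × 4.9 = 9.8 kip at 4.75 ft from B.
ΣF_x = 0: B_x = 0.
ΣF_y = 0: B_y − 5 − 2·4.9 − 20 = 0 → B_y = 34.80 kip.
ΣM about B: M_B − 5·8.9 − (2·4.9)·4.75 − 20·5.4 = 0 → M_B = 199.1 kip·ft.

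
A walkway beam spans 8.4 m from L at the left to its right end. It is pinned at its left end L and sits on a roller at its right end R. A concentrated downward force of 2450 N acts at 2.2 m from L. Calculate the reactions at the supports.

L_x = 0, L_y = 1808 N, R_y = 641.7 N

ΣM about L: R_y·8.4 − 2450·2.2 = 0 → R_y = 5390/8.4 = 641.667 ≈ 641.7 N.
ΣF_y = 0: L_y + 641.667 − 2450 = 0 → L_y = 1808 N.
ΣF_x = 0: no horizontal applied forces, so L_x = 0.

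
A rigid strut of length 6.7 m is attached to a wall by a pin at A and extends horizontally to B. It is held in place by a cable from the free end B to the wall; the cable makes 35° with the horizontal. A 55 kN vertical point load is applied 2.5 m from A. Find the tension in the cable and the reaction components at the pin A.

ΣM about A: T·sin35°·6.7 − 55·2.5 = 0 → T = 137.5/(6.7·0.573576) = 35.7797 ≈ 35.78 kN.
ΣF_x = 0: A_x − T·cos35° = 0 → A_x = 35.7797 × 0.819152 = 29.31 kN.
ΣF_y = 0: A_y + T·sin35° − 55 = 0 → A_y = 55 − 35.7797 × 0.573576 = 34.48 kN.

T = 35.78 kN, A_x = 29.31 kN, A_y = 34.48 kN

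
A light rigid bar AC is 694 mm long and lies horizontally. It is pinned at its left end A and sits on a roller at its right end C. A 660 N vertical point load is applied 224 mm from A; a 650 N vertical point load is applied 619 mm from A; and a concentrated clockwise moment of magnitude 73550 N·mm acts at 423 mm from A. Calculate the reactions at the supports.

ΣM about A: C_y·694 − 660·224 − 650·619 − 73550 = 0 → C_y = 623740/694 = 898.761 ≈ 898.8 N.
ΣF_y = 0: A_y + 898.761 − 660 − 650 = 0 → A_y = 411.2 N.
ΣF_x = 0: no horizontal applied forces, so A_x = 0.

A_x = 0, A_y = 411.2 N, C_y = 898.8 N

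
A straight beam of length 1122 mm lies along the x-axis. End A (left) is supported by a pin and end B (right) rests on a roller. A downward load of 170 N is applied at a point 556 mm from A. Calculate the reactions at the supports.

A_x = 0, A_y = 85.76 N, B_y = 84.24 N

Moments about A: B_y·1122 − 170·556 = 0 → B_y = 94520/1122 = 84.2424 ≈ 84.24 N.
ΣF_y = 0: A_y + 84.2424 − 170 = 0 → A_y = 85.76 N.
ΣF_x = 0: no horizontal applied forces, so A_x = 0.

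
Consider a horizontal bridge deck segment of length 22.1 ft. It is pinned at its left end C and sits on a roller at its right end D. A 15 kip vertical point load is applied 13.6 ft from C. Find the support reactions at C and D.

Taking moments about C: D_y·22.1 − 15·13.6 = 0 → D_y = 204/22.1 = 9.23077 ≈ 9.231 kip.
ΣF_y = 0: C_y + 9.23077 − 15 = 0 → C_y = 5.769 kip.
ΣF_x = 0: no horizontal applied forces, so C_x = 0.

C_x = 0, C_y = 5.769 kip, D_y = 9.231 kip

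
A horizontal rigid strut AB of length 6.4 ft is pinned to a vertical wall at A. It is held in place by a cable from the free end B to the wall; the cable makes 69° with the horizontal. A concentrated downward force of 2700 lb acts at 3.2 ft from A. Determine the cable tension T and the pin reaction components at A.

ΣM about A: T·sin69°·6.4 − 2700·3.2 = 0 → T = 8640/(6.4·0.93358) = 1446.05 ≈ 1446 lb.
ΣF_x = 0: A_x − T·cos69° = 0 → A_x = 1446.05 × 0.358368 = 518.2 lb.
ΣF_y = 0: A_y + T·sin69° − 2700 = 0 → A_y = 2700 − 1446.05 × 0.93358 = 1350 lb.

T = 1446 lb, A_x = 518.2 lb, A_y = 1350 lb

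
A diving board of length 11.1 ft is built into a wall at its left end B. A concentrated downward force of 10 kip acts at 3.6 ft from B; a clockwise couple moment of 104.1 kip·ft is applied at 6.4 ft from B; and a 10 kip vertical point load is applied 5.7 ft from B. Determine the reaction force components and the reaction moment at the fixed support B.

ΣF_x = 0: B_x = 0.
ΣF_y = 0: B_y − 10 − 10 = 0 → B_y = 20.00 kip.
ΣM about B: M_B − 10·3.6 − 104.1 − 10·5.7 = 0 → M_B = 197.1 kip·ft.

B_x = 0, B_y = 20.00 kip, M_B = 197.1 kip·ft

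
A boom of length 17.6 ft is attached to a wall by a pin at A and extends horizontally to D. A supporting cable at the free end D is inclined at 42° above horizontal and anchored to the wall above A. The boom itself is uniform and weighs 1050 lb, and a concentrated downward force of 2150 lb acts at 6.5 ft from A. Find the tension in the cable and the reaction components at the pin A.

T = 1971 lb, A_x = 1465 lb, A_y = 1881 lb

ΣM about A: T·sin42°·17.6 − 1050·8.8 − 2150·6.5 = 0 → T = 23215/(17.6·0.669131) = 1971.26 ≈ 1971 lb.
ΣF_x = 0: A_x − T·cos42° = 0 → A_x = 1971.26 × 0.743145 = 1465 lb.
ΣF_y = 0: A_y + T·sin42° − 1050 − 2150 = 0 → A_y = 3200 − 1971.26 × 0.669131 = 1881 lb.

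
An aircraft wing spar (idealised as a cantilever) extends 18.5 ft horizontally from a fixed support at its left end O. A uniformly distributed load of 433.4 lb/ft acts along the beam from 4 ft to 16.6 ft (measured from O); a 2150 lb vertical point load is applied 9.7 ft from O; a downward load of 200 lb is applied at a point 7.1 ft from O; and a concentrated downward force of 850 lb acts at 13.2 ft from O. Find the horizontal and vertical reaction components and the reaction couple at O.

Resultant of the distributed load: 433.4 × 12.6 = 5460.84 lb at 10.3 ft from O.
ΣF_x = 0: O_x = 0.
ΣF_y = 0: O_y − 433.4·12.6 − 2150 − 200 − 850 = 0 → O_y = 8661 lb.
ΣM about O: M_O − (433.4·12.6)·10.3 − 2150·9.7 − 200·7.1 − 850·13.2 = 0 → M_O = 89740 lb·ft.

O_x = 0, O_y = 8661 lb, M_O = 89740 lb·ft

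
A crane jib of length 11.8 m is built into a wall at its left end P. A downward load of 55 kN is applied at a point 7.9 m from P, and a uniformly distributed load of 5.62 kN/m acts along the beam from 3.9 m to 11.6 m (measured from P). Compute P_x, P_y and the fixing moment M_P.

P_x = 0, P_y = 98.27 kN, M_P = 769.9 kN·m

Resultant of the distributed load: 5.62 × 7.7 = 43.274 kN at 7.75 m from P.
ΣF_x = 0: P_x = 0.
ΣF_y = 0: P_y − 55 − 5.62·7.7 = 0 → P_y = 98.27 kN.
ΣM about P: M_P − 55·7.9 − (5.62·7.7)·7.75 = 0 → M_P = 769.9 kN·m.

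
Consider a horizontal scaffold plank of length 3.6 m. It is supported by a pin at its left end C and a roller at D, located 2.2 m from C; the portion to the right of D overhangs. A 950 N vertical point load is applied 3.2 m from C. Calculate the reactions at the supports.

Taking moments about C: D_y·2.2 − 950·3.2 = 0 → D_y = 3040/2.2 = 1381.82 ≈ 1382 N.
ΣF_y = 0: C_y + 1381.82 − 950 = 0 → C_y = -431.8 N.
ΣF_x = 0: no horizontal applied forces, so C_x = 0.

C_x = 0, C_y = -431.8 N, D_y = 1382 N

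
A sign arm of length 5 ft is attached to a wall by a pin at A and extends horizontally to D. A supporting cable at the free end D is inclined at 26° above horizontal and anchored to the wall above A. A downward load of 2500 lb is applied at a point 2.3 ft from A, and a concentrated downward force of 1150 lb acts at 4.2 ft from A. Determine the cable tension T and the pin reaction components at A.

ΣM about A: T·sin26°·5 − 2500·2.3 − 1150·4.2 = 0 → T = 10580/(5·0.438371) = 4826.96 ≈ 4827 lb.
ΣF_x = 0: A_x − T·cos26° = 0 → A_x = 4826.96 × 0.898794 = 4338 lb.
ΣF_y = 0: A_y + T·sin26° − 2500 − 1150 = 0 → A_y = 3650 − 4826.96 × 0.438371 = 1534 lb.

T = 4827 lb, A_x = 4338 lb, A_y = 1534 lb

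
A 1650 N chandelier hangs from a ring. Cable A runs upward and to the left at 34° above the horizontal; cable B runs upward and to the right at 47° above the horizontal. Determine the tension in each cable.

ΣF_x = 0: −T_A·cos34° + T_B·cos47° = 0 → T_B = 1.2156·T_A.
ΣF_y = 0: T_A·sin34° + T_B·sin47° = 1650.
Substitute: T_A·(0.559193 + 1.2156·0.731354) = 1650 → T_A = 1139.32 ≈ 1139 N.
Then T_B = 1.2156 × 1139.32 = 1385 N.

T_A = 1139 N, T_B = 1385 N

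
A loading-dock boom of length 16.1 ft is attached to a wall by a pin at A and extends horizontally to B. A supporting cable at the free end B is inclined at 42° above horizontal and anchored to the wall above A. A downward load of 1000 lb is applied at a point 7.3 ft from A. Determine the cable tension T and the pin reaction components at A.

T = 677.6 lb, A_x = 503.6 lb, A_y = 546.6 lb

ΣM about A: T·sin42°·16.1 − 1000·7.3 = 0 → T = 7300/(16.1·0.669131) = 677.619 ≈ 677.6 lb.
ΣF_x = 0: A_x − T·cos42° = 0 → A_x = 677.619 × 0.743145 = 503.6 lb.
ΣF_y = 0: A_y + T·sin42° − 1000 = 0 → A_y = 1000 − 677.619 × 0.669131 = 546.6 lb.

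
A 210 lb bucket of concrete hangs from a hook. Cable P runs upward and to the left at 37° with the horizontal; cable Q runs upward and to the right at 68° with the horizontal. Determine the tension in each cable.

ΣF_x = 0: −T_P·cos37° + T_Q·cos68° = 0 → T_Q = 2.13193·T_P.
ΣF_y = 0: T_P·sin37° + T_Q·sin68° = 210.
Substitute: T_P·(0.601815 + 2.13193·0.927184) = 210 → T_P = 81.4425 ≈ 81.44 lb.
Then T_Q = 2.13193 × 81.4425 = 173.6 lb.

T_P = 81.44 lb, T_Q = 173.6 lb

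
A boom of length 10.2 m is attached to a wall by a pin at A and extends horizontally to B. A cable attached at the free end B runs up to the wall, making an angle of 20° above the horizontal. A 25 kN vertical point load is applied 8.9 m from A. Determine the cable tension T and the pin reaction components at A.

ΣM about A: T·sin20°·10.2 − 25·8.9 = 0 → T = 222.5/(10.2·0.34202) = 63.7791 ≈ 63.78 kN.
ΣF_x = 0: A_x − T·cos20° = 0 → A_x = 63.7791 × 0.939693 = 59.93 kN.
ΣF_y = 0: A_y + T·sin20° − 25 = 0 → A_y = 25 − 63.7791 × 0.34202 = 3.186 kN.

T = 63.78 kN, A_x = 59.93 kN, A_y = 3.186 kN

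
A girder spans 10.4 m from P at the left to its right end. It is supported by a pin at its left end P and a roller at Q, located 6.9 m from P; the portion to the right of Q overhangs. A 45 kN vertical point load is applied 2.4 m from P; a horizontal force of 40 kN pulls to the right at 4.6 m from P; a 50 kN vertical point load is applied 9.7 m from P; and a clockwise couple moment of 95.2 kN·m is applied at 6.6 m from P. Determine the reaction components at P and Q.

Moments about P: Q_y·6.9 − 45·2.4 − 50·9.7 − 95.2 = 0 → Q_y = 688.2/6.9 = 99.7391 ≈ 99.74 kN.
ΣF_y = 0: P_y + 99.7391 − 45 − 50 = 0 → P_y = -4.739 kN.
ΣF_x = 0: P_x + 40 = 0 → P_x = -40.00 kN.

P_x = -40.00 kN, P_y = -4.739 kN, Q_y = 99.74 kN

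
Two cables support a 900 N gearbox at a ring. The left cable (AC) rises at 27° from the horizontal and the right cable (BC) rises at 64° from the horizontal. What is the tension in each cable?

T_AC = 394.6 N, T_BC = 802.0 N

ΣF_x = 0: −T_AC·cos27° + T_BC·cos64° = 0 → T_BC = 2.03254·T_AC.
ΣF_y = 0: T_AC·sin27° + T_BC·sin64° = 900.
Substitute: T_AC·(0.45399 + 2.03254·0.898794) = 900 → T_AC = 394.594 ≈ 394.6 N.
Then T_BC = 2.03254 × 394.594 = 802.0 N.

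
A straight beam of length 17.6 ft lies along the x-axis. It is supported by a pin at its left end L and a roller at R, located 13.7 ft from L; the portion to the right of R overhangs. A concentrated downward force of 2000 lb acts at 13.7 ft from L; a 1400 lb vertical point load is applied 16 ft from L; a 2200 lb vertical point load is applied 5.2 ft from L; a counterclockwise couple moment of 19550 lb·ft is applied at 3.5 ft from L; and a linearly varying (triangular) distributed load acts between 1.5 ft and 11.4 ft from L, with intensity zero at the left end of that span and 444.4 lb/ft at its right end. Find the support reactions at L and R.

Resultant of the triangular load: ½ × 444.4 × 9.9 = 2199.78 lb, acting at 8.1 ft from L (one-third of the span from the peak).
ΣM about L: R_y·13.7 − 2000·13.7 − 1400·16 − 2200·5.2 + 19550 − (½·444.4·9.9)·8.1 = 0 → R_y = 59508.218/13.7 = 4343.67 ≈ 4344 lb.
ΣF_y = 0: L_y + 4343.67 − 2000 − 1400 − 2200 − ½·444.4·9.9 = 0 → L_y = 3456 lb.
ΣF_x = 0: no horizontal applied forces, so L_x = 0.

L_x = 0, L_y = 3456 lb, R_y = 4344 lb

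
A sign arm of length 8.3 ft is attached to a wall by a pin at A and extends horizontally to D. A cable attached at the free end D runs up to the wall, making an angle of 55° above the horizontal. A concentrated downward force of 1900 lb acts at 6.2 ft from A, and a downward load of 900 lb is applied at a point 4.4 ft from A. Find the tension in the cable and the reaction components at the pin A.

T = 2315 lb, A_x = 1328 lb, A_y = 903.6 lb

ΣM about A: T·sin55°·8.3 − 1900·6.2 − 900·4.4 = 0 → T = 15740/(8.3·0.819152) = 2315.06 ≈ 2315 lb.
ΣF_x = 0: A_x − T·cos55° = 0 → A_x = 2315.06 × 0.573576 = 1328 lb.
ΣF_y = 0: A_y + T·sin55° − 1900 − 900 = 0 → A_y = 2800 − 2315.06 × 0.819152 = 903.6 lb.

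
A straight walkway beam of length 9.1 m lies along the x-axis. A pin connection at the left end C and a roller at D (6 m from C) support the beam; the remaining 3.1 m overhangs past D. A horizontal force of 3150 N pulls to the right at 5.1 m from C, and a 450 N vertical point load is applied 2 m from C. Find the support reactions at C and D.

ΣM about C: D_y·6 − 450·2 = 0 → D_y = 900/6 = 150.0 N.
ΣF_y = 0: C_y + 150 − 450 = 0 → C_y = 300.0 N.
ΣF_x = 0: C_x + 3150 = 0 → C_x = -3150 N.

C_x = -3150 N, C_y = 300.0 N, D_y = 150.0 N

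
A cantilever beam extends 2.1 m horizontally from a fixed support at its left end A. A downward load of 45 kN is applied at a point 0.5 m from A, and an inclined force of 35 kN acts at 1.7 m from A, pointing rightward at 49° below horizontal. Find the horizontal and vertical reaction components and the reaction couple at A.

ΣF_x = 0: A_x + 35·cos49° = 0 → A_x = -22.96 kN.
ΣF_y = 0: A_y − 45 − 35·sin49° = 0 → A_y = 71.41 kN.
ΣM about A: M_A − 45·0.5 − 35·sin49°·1.7 = 0 → M_A = 67.41 kN·m.

A_x = -22.96 kN, A_y = 71.41 kN, M_A = 67.41 kN·m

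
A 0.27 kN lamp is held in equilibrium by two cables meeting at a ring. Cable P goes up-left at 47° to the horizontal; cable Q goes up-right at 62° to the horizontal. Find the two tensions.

ΣF_x = 0: −T_P·cos47° + T_Q·cos62° = 0 → T_Q = 1.45269·T_P.
ΣF_y = 0: T_P·sin47° + T_Q·sin62° = 0.27.
Substitute: T_P·(0.731354 + 1.45269·0.882948) = 0.27 → T_P = 0.134061 ≈ 0.1341 kN.
Then T_Q = 1.45269 × 0.134061 = 0.1947 kN.

T_P = 0.1341 kN, T_Q = 0.1947 kN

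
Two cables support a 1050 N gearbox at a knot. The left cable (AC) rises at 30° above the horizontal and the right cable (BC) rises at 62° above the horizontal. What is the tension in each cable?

ΣF_x = 0: −T_AC·cos30° + T_BC·cos62° = 0 → T_BC = 1.84468·T_AC.
ΣF_y = 0: T_AC·sin30° + T_BC·sin62° = 1050.
Substitute: T_AC·(0.5 + 1.84468·0.882948) = 1050 → T_AC = 493.246 ≈ 493.2 N.
Then T_BC = 1.84468 × 493.246 = 909.9 N.

T_AC = 493.2 N, T_BC = 909.9 N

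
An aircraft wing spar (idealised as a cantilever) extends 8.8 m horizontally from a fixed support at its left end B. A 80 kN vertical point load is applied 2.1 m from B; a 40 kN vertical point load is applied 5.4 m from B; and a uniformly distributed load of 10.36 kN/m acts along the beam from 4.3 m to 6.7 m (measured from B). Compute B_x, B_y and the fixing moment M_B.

Resultant of the distributed load: 10.36 × 2.4 = 24.864 kN at 5.5 m from B.
ΣF_x = 0: B_x = 0.
ΣF_y = 0: B_y − 80 − 40 − 10.36·2.4 = 0 → B_y = 144.9 kN.
ΣM about B: M_B − 80·2.1 − 40·5.4 − (10.36·2.4)·5.5 = 0 → M_B = 520.8 kN·m.

B_x = 0, B_y = 144.9 kN, M_B = 520.8 kN·m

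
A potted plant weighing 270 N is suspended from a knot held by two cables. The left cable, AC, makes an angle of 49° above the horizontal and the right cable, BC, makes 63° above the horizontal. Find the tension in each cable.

ΣF_x = 0: −T_AC·cos49° + T_BC·cos63° = 0 → T_BC = 1.44509·T_AC.
ΣF_y = 0: T_AC·sin49° + T_BC·sin63° = 270.
Substitute: T_AC·(0.75471 + 1.44509·0.891007) = 270 → T_AC = 132.204 ≈ 132.2 N.
Then T_BC = 1.44509 × 132.204 = 191.0 N.

T_AC = 132.2 N, T_BC = 191.0 N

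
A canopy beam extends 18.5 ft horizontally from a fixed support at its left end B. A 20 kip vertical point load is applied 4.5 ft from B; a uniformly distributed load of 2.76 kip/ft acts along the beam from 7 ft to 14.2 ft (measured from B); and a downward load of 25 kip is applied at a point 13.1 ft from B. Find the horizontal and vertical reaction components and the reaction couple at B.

Resultant of the distributed load: 2.76 × 7.2 = 19.872 kip at 10.6 ft from B.
ΣF_x = 0: B_x = 0.
ΣF_y = 0: B_y − 20 − 2.76·7.2 − 25 = 0 → B_y = 64.87 kip.
ΣM about B: M_B − 20·4.5 − (2.76·7.2)·10.6 − 25·13.1 = 0 → M_B = 628.1 kip·ft.

B_x = 0, B_y = 64.87 kip, M_B = 628.1 kip·ft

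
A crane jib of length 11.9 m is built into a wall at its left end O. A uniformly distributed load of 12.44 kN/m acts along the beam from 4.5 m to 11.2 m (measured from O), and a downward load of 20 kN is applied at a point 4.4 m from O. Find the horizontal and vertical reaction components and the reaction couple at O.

O_x = 0, O_y = 103.3 kN, M_O = 742.3 kN·m

Resultant of the distributed load: 12.44 × 6.7 = 83.348 kN at 7.85 m from O.
ΣF_x = 0: O_x = 0.
ΣF_y = 0: O_y − 12.44·6.7 − 20 = 0 → O_y = 103.3 kN.
ΣM about O: M_O − (12.44·6.7)·7.85 − 20·4.4 = 0 → M_O = 742.3 kN·m.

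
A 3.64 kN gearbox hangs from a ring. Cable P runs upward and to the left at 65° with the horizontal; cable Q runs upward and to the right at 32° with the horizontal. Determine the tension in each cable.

T_P = 3.110 kN, T_Q = 1.550 kN

ΣF_x = 0: −T_P·cos65° + T_Q·cos32° = 0 → T_Q = 0.498342·T_P.
ΣF_y = 0: T_P·sin65° + T_Q·sin32° = 3.64.
Substitute: T_P·(0.906308 + 0.498342·0.529919) = 3.64 → T_P = 3.11008 ≈ 3.110 kN.
Then T_Q = 0.498342 × 3.11008 = 1.550 kN.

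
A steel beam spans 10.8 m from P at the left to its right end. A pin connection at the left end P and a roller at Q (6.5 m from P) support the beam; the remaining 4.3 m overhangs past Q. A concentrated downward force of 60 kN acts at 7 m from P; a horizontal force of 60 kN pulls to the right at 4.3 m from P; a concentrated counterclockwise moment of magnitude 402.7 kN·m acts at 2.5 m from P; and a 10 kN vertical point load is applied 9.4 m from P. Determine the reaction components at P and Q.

Moments about P: Q_y·6.5 − 60·7 + 402.7 − 10·9.4 = 0 → Q_y = 111.3/6.5 = 17.1231 ≈ 17.12 kN.
ΣF_y = 0: P_y + 17.1231 − 60 − 10 = 0 → P_y = 52.88 kN.
ΣF_x = 0: P_x + 60 = 0 → P_x = -60.00 kN.

P_x = -60.00 kN, P_y = 52.88 kN, Q_y = 17.12 kN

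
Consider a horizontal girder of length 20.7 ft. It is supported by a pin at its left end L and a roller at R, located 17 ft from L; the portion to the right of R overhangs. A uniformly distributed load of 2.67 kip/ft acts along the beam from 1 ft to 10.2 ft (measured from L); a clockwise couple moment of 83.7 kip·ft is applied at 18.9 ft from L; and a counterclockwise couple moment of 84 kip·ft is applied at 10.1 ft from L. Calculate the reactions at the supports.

Resultant of the distributed load: 2.67 × 9.2 = 24.564 kip at 5.6 ft from L.
ΣM about L: R_y·17 − (2.67·9.2)·5.6 − 83.7 + 84 = 0 → R_y = 137.2584/17 = 8.07402 ≈ 8.074 kip.
ΣF_y = 0: L_y + 8.07402 − 2.67·9.2 = 0 → L_y = 16.49 kip.
ΣF_x = 0: no horizontal applied forces, so L_x = 0.

L_x = 0, L_y = 16.49 kip, R_y = 8.074 kip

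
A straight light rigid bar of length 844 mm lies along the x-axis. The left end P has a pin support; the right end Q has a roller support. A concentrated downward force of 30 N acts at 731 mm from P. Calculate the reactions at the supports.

Taking moments about P: Q_y·844 − 30·731 = 0 → Q_y = 21930/844 = 25.9834 ≈ 25.98 N.
ΣF_y = 0: P_y + 25.9834 − 30 = 0 → P_y = 4.017 N.
ΣF_x = 0: no horizontal applied forces, so P_x = 0.

P_x = 0, P_y = 4.017 N, Q_y = 25.98 N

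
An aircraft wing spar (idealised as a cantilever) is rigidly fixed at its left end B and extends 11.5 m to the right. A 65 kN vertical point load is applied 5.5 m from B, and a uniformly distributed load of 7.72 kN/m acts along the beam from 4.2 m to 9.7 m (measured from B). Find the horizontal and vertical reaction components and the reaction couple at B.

B_x = 0, B_y = 107.5 kN, M_B = 652.6 kN·m

Resultant of the distributed load: 7.72 × 5.5 = 42.46 kN at 6.95 m from B.
ΣF_x = 0: B_x = 0.
ΣF_y = 0: B_y − 65 − 7.72·5.5 = 0 → B_y = 107.5 kN.
ΣM about B: M_B − 65·5.5 − (7.72·5.5)·6.95 = 0 → M_B = 652.6 kN·m.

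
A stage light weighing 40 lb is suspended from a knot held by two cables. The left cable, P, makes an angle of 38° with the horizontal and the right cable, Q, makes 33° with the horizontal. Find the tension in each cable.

T_P = 35.48 lb, T_Q = 33.34 lb

ΣF_x = 0: −T_P·cos38° + T_Q·cos33° = 0 → T_Q = 0.939595·T_P.
ΣF_y = 0: T_P·sin38° + T_Q·sin33° = 40.
Substitute: T_P·(0.615661 + 0.939595·0.544639) = 40 → T_P = 35.4798 ≈ 35.48 lb.
Then T_Q = 0.939595 × 35.4798 = 33.34 lb.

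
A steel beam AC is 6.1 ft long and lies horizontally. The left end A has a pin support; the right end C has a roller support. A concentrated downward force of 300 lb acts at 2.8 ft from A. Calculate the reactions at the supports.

ΣM about A: C_y·6.1 − 300·2.8 = 0 → C_y = 840/6.1 = 137.705 ≈ 137.7 lb.
ΣF_y = 0: A_y + 137.705 − 300 = 0 → A_y = 162.3 lb.
ΣF_x = 0: no horizontal applied forces, so A_x = 0.

A_x = 0, A_y = 162.3 lb, C_y = 137.7 lb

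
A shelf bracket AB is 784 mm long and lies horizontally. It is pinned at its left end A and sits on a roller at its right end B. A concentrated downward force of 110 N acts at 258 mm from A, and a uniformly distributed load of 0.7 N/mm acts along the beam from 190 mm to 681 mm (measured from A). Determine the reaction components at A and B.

Resultant of the distributed load: 0.7 × 491 = 343.7 N at 435.5 mm from A.
ΣM about A: B_y·784 − 110·258 − (0.7·491)·435.5 = 0 → B_y = 178061.35/784 = 227.119 ≈ 227.1 N.
ΣF_y = 0: A_y + 227.119 − 110 − 0.7·491 = 0 → A_y = 226.6 N.
ΣF_x = 0: no horizontal applied forces, so A_x = 0.

A_x = 0, A_y = 226.6 N, B_y = 227.1 N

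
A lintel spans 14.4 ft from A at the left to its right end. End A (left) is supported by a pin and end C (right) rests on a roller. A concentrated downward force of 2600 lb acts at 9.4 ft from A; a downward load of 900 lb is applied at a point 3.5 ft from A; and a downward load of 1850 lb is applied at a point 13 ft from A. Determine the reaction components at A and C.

Taking moments about A: C_y·14.4 − 2600·9.4 − 900·3.5 − 1850·13 = 0 → C_y = 51640/14.4 = 3586.11 ≈ 3586 lb.
ΣF_y = 0: A_y + 3586.11 − 2600 − 900 − 1850 = 0 → A_y = 1764 lb.
ΣF_x = 0: no horizontal applied forces, so A_x = 0.

A_x = 0, A_y = 1764 lb, C_y = 3586 lb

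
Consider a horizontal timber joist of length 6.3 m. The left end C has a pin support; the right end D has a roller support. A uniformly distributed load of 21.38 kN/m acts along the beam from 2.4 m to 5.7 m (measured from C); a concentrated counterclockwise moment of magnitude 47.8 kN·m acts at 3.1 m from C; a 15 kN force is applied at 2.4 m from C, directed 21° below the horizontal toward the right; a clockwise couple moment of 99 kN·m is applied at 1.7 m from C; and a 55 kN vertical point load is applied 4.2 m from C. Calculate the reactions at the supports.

Resultant of the distributed load: 21.38 × 3.3 = 70.554 kN at 4.05 m from C.
ΣM about C: D_y·6.3 − (21.38·3.3)·4.05 + 47.8 − 15·sin21°·2.4 − 99 − 55·4.2 = 0 → D_y = 580.845/6.3 = 92.1976 ≈ 92.20 kN.
ΣF_y = 0: C_y + 92.1976 − 21.38·3.3 − 15·sin21° − 55 = 0 → C_y = 38.73 kN.
ΣF_x = 0: C_x + 15·cos21° = 0 → C_x = -14.00 kN.

C_x = -14.00 kN, C_y = 38.73 kN, D_y = 92.20 kN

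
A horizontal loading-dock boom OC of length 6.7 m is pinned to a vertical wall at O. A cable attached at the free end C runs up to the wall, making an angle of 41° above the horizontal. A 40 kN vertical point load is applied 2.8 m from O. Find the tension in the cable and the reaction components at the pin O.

ΣM about O: T·sin41°·6.7 − 40·2.8 = 0 → T = 112/(6.7·0.656059) = 25.4801 ≈ 25.48 kN.
ΣF_x = 0: O_x − T·cos41° = 0 → O_x = 25.4801 × 0.75471 = 19.23 kN.
ΣF_y = 0: O_y + T·sin41° − 40 = 0 → O_y = 40 − 25.4801 × 0.656059 = 23.28 kN.

T = 25.48 kN, O_x = 19.23 kN, O_y = 23.28 kN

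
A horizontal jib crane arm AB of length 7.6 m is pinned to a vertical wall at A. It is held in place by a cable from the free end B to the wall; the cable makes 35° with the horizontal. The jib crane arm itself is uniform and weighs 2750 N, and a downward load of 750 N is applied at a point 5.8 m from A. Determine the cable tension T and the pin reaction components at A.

T = 3395 N, A_x = 2781 N, A_y = 1553 N

ΣM about A: T·sin35°·7.6 − 2750·3.8 − 750·5.8 = 0 → T = 14800/(7.6·0.573576) = 3395.14 ≈ 3395 N.
ΣF_x = 0: A_x − T·cos35° = 0 → A_x = 3395.14 × 0.819152 = 2781 N.
ΣF_y = 0: A_y + T·sin35° − 2750 − 750 = 0 → A_y = 3500 − 3395.14 × 0.573576 = 1553 N.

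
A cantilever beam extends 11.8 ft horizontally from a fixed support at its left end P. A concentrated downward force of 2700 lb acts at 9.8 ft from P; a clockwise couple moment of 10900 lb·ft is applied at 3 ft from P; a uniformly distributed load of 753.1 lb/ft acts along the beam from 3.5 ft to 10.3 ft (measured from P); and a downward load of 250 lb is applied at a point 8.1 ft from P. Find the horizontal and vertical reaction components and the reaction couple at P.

Resultant of the distributed load: 753.1 × 6.8 = 5121.08 lb at 6.9 ft from P.
ΣF_x = 0: P_x = 0.
ΣF_y = 0: P_y − 2700 − 753.1·6.8 − 250 = 0 → P_y = 8071 lb.
ΣM about P: M_P − 2700·9.8 − 10900 − (753.1·6.8)·6.9 − 250·8.1 = 0 → M_P = 74720 lb·ft.

P_x = 0, P_y = 8071 lb, M_P = 74720 lb·ft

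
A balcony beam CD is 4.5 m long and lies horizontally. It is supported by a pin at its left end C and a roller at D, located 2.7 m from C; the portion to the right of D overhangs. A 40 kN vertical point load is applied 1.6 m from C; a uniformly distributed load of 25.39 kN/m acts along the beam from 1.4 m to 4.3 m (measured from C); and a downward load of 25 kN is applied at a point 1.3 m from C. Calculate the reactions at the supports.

Resultant of the distributed load: 25.39 × 2.9 = 73.631 kN at 2.85 m from C.
ΣM about C: D_y·2.7 − 40·1.6 − (25.39·2.9)·2.85 − 25·1.3 = 0 → D_y = 306.34835/2.7 = 113.462 ≈ 113.5 kN.
ΣF_y = 0: C_y + 113.462 − 40 − 25.39·2.9 − 25 = 0 → C_y = 25.17 kN.
ΣF_x = 0: no horizontal applied forces, so C_x = 0.

C_x = 0, C_y = 25.17 kN, D_y = 113.5 kN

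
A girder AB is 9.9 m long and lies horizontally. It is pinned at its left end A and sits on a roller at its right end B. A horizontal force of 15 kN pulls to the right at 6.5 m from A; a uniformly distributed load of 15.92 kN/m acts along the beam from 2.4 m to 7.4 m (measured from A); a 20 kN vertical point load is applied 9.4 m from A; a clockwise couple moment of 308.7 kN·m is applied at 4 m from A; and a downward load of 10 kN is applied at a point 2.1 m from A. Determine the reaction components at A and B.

Resultant of the distributed load: 15.92 × 5 = 79.6 kN at 4.9 m from A.
Moments about A: B_y·9.9 − (15.92·5)·4.9 − 20·9.4 − 308.7 − 10·2.1 = 0 → B_y = 907.74/9.9 = 91.6909 ≈ 91.69 kN.
ΣF_y = 0: A_y + 91.6909 − 15.92·5 − 20 − 10 = 0 → A_y = 17.91 kN.
ΣF_x = 0: A_x + 15 = 0 → A_x = -15.00 kN.

A_x = -15.00 kN, A_y = 17.91 kN, B_y = 91.69 kN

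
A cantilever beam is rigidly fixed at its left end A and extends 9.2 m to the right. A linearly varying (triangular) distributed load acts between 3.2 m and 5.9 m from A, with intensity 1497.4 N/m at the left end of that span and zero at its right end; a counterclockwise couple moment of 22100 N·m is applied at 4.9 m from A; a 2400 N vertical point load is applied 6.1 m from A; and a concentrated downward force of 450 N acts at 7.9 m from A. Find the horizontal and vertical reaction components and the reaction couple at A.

Resultant of the triangular load: ½ × 1497.4 × 2.7 = 2021.49 N, acting at 4.1 m from A (one-third of the span from the peak).
ΣF_x = 0: A_x = 0.
ΣF_y = 0: A_y − ½·1497.4·2.7 − 2400 − 450 = 0 → A_y = 4871 N.
ΣM about A: M_A − (½·1497.4·2.7)·4.1 + 22100 − 2400·6.1 − 450·7.9 = 0 → M_A = 4383 N·m.

A_x = 0, A_y = 4871 N, M_A = 4383 N·m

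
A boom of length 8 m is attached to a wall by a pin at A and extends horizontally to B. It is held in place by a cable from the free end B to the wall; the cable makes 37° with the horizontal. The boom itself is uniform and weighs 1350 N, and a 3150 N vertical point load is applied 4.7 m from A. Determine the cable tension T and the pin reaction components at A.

T = 4197 N, A_x = 3352 N, A_y = 1974 N

ΣM about A: T·sin37°·8 − 1350·4 − 3150·4.7 = 0 → T = 20205/(8·0.601815) = 4196.68 ≈ 4197 N.
ΣF_x = 0: A_x − T·cos37° = 0 → A_x = 4196.68 × 0.798636 = 3352 N.
ΣF_y = 0: A_y + T·sin37° − 1350 − 3150 = 0 → A_y = 4500 − 4196.68 × 0.601815 = 1974 N.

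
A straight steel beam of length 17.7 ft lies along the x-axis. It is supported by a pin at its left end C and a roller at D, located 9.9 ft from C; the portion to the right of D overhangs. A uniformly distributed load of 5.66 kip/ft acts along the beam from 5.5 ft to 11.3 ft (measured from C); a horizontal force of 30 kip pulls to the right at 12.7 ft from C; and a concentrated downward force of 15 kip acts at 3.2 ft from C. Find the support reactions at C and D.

Resultant of the distributed load: 5.66 × 5.8 = 32.828 kip at 8.4 ft from C.
Taking moments about C: D_y·9.9 − (5.66·5.8)·8.4 − 15·3.2 = 0 → D_y = 323.7552/9.9 = 32.7025 ≈ 32.70 kip.
ΣF_y = 0: C_y + 32.7025 − 5.66·5.8 − 15 = 0 → C_y = 15.13 kip.
ΣF_x = 0: C_x + 30 = 0 → C_x = -30.00 kip.

C_x = -30.00 kip, C_y = 15.13 kip, D_y = 32.70 kip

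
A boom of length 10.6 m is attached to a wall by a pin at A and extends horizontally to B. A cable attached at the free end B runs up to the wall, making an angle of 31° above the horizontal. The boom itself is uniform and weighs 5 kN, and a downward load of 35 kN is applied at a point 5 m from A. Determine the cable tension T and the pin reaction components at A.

T = 36.91 kN, A_x = 31.64 kN, A_y = 20.99 kN

ΣM about A: T·sin31°·10.6 − 5·5.3 − 35·5 = 0 → T = 201.5/(10.6·0.515038) = 36.9088 ≈ 36.91 kN.
ΣF_x = 0: A_x − T·cos31° = 0 → A_x = 36.9088 × 0.857167 = 31.64 kN.
ΣF_y = 0: A_y + T·sin31° − 5 − 35 = 0 → A_y = 40 − 36.9088 × 0.515038 = 20.99 kN.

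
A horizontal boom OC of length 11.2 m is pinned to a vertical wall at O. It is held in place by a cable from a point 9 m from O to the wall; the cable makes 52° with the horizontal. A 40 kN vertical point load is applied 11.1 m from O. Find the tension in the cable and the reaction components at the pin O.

T = 62.60 kN, O_x = 38.54 kN, O_y = -9.333 kN

ΣM about O: T·sin52°·9 − 40·11.1 = 0 → T = 444/(9·0.788011) = 62.6049 ≈ 62.60 kN.
ΣF_x = 0: O_x − T·cos52° = 0 → O_x = 62.6049 × 0.615661 = 38.54 kN.
ΣF_y = 0: O_y + T·sin52° − 40 = 0 → O_y = 40 − 62.6049 × 0.788011 = -9.333 kN.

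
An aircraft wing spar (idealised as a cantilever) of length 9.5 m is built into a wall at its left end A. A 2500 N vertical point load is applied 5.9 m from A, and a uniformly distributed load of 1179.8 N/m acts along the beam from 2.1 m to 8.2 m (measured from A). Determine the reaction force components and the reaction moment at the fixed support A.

Resultant of the distributed load: 1179.8 × 6.1 = 7196.78 N at 5.15 m from A.
ΣF_x = 0: A_x = 0.
ΣF_y = 0: A_y − 2500 − 1179.8·6.1 = 0 → A_y = 9697 N.
ΣM about A: M_A − 2500·5.9 − (1179.8·6.1)·5.15 = 0 → M_A = 51810 N·m.

A_x = 0, A_y = 9697 N, M_A = 51810 N·m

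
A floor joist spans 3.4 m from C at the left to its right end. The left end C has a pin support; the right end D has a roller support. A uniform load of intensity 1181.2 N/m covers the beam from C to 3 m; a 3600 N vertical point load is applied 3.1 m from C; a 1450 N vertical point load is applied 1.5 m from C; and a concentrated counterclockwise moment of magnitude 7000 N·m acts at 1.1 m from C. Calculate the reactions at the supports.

C_x = 0, C_y = 5167 N, D_y = 3427 N

Resultant of the distributed load: 1181.2 × 3 = 3543.6 N at 1.5 m from C.
ΣM about C: D_y·3.4 − (1181.2·3)·1.5 − 3600·3.1 − 1450·1.5 + 7000 = 0 → D_y = 11650.4/3.4 = 3426.59 ≈ 3427 N.
ΣF_y = 0: C_y + 3426.59 − 1181.2·3 − 3600 − 1450 = 0 → C_y = 5167 N.
ΣF_x = 0: no horizontal applied forces, so C_x = 0.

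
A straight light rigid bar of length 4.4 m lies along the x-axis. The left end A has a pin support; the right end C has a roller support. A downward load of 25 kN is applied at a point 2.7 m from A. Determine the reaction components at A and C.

Taking moments about A: C_y·4.4 − 25·2.7 = 0 → C_y = 67.5/4.4 = 15.3409 ≈ 15.34 kN.
ΣF_y = 0: A_y + 15.3409 − 25 = 0 → A_y = 9.659 kN.
ΣF_x = 0: no horizontal applied forces, so A_x = 0.

A_x = 0, A_y = 9.659 kN, C_y = 15.34 kN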